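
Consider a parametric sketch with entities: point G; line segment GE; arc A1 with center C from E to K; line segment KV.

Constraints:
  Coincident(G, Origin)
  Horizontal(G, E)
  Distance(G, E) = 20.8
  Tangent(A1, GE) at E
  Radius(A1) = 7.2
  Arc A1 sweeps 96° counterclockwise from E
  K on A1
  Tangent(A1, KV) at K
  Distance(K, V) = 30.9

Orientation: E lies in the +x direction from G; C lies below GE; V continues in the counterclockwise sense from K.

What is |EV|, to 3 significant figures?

38.9

G is at the origin; GE is horizontal with |GE| = 20.8 and E on the +x side, so E = (20.8, 0.00). Tangency of A1 to GE means the radius CE is perpendicular to GE, so C = E + (0, -7.2) = (20.8, -7.20). On A1, E sits at bearing 90° from C; a 96° counterclockwise sweep puts K at bearing 186°, so K = C + 7.2·(cos 186°, sin 186°) = (13.6, -7.95). The tangent condition forces CK to be normal to KV, so KV runs along (−sin 186°, cos 186°); with |KV| = 30.9, V = (16.9, -38.7). Then |EV| = |V − E| = 38.9.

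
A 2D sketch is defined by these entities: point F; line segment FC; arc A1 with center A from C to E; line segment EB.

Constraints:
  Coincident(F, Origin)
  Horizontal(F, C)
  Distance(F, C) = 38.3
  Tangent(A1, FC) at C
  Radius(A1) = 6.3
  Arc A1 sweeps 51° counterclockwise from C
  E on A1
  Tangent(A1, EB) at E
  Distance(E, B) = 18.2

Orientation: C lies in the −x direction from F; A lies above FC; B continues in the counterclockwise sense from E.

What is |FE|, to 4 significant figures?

33.49

Since A1 is tangent to FC there, AC ⟂ FC, so A = C + (0, 6.3) = (-38.30, 6.300). On A1, C sits at bearing -90° from A; a 51° counterclockwise sweep puts E at bearing -39°, so E = A + 6.3·(cos -39°, sin -39°) = (-33.40, 2.335). Then |FE| = |E − F| = 33.49.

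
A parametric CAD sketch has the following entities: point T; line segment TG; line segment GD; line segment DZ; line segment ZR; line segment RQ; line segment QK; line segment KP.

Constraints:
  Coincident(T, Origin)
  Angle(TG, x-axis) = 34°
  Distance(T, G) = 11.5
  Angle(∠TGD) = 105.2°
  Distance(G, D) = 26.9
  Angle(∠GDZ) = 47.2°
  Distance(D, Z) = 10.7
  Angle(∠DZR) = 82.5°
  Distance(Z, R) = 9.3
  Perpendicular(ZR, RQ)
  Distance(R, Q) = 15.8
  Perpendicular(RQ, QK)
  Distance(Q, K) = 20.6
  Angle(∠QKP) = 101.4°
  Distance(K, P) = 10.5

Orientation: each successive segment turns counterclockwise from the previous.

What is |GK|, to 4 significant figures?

39.53

T is at the origin; TG runs at 34.0° with length 11.5, so G = (9.534, 6.431). ∠TGD = 105.2° gives GD at 108.8° from the x-axis; with |GD| = 26.9, D = (0.8650, 31.90). ∠GDZ = 47.2° gives DZ at -118.4° from the x-axis; with |DZ| = 10.7, Z = (-4.224, 22.48). ∠DZR = 82.5° gives ZR at -20.90° from the x-axis; with |ZR| = 9.3, R = (4.464, 19.17). ZR ⟂ RQ, so RQ runs at 69.10°; with |RQ| = 15.8, Q = (10.10, 33.93). RQ ⟂ QK, so QK runs at 159.1°; with |QK| = 20.6, K = (-9.144, 41.27). Then |GK| = |K − G| = 39.53.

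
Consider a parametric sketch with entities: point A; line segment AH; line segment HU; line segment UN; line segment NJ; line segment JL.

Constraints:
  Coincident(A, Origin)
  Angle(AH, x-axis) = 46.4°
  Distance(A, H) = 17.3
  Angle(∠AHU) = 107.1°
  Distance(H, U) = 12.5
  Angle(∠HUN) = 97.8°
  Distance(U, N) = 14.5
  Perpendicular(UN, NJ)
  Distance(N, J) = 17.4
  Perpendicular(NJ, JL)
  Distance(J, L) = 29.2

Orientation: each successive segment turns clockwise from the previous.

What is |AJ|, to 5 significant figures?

2.3237

A is at the origin; AH runs at 46.4° with length 17.3, so H = (11.930, 12.528). ∠AHU = 107.1° gives HU at -26.500° from the x-axis; with |HU| = 12.5, U = (23.117, 6.9507). ∠HUN = 97.8° gives UN at -108.70° from the x-axis; with |UN| = 14.5, N = (18.468, -6.7838). The perpendicularity gives NJ at right angles to UN, so NJ runs at 161.30°; with |NJ| = 17.4, J = (1.9868, -1.2052). Then |AJ| = |J − A| = 2.3237.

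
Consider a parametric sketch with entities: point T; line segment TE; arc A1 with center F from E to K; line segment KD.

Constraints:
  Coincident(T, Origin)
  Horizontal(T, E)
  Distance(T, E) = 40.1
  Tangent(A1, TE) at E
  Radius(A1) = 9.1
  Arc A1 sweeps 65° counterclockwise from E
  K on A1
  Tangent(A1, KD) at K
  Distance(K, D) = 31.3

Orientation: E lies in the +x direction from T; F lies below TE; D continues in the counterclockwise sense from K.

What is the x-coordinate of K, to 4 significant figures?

31.85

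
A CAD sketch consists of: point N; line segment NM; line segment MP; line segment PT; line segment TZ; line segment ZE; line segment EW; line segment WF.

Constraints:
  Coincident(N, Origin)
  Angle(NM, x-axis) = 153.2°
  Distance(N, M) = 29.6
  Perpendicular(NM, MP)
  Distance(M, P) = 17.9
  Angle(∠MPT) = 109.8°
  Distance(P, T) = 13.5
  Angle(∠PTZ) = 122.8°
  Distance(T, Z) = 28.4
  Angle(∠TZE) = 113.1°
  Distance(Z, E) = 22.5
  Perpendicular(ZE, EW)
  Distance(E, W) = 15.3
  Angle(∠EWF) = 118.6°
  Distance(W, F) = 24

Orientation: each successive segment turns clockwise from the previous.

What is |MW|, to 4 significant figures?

19.63

N is at the origin; NM runs at 153.2° with length 29.6, so M = (-26.42, 13.35). The perpendicularity gives MP at right angles to NM, so MP runs at 63.20°; with |MP| = 17.9, P = (-18.35, 29.32). ∠MPT = 109.8° gives PT at -7.000° from the x-axis; with |PT| = 13.5, T = (-4.950, 27.68). ∠PTZ = 122.8° gives TZ at -64.20° from the x-axis; with |TZ| = 28.4, Z = (7.410, 2.109). ∠TZE = 113.1° gives ZE at -131.1° from the x-axis; with |ZE| = 22.5, E = (-7.381, -14.85). ZE ⟂ EW, so EW runs at 138.9°; with |EW| = 15.3, W = (-18.91, -4.788). Then |MW| = |W − M| = 19.63.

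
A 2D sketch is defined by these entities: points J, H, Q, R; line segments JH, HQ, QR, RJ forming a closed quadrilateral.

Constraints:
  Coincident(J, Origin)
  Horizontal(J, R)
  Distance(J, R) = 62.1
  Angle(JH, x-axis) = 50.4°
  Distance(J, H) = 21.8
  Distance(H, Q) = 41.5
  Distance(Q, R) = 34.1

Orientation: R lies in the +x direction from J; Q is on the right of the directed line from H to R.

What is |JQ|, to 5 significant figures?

39.255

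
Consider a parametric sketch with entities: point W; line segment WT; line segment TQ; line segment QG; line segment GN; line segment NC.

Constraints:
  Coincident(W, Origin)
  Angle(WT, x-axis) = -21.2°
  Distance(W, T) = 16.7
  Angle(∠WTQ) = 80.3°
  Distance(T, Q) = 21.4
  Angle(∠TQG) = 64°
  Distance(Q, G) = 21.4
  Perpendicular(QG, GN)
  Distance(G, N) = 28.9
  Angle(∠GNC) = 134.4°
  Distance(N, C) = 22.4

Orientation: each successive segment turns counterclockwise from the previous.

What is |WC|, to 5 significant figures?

39.227

W is at the origin; WT runs at -21.2° with length 16.7, so T = (15.570, -6.0391). ∠WTQ = 80.3° gives TQ at 78.500° from the x-axis; with |TQ| = 21.4, Q = (19.836, 14.931). ∠TQG = 64.0° gives QG at -165.50° from the x-axis; with |QG| = 21.4, G = (-0.88208, 9.5731). QG ⟂ GN, so GN runs at -75.500°; with |GN| = 28.9, N = (6.3539, -18.406). ∠GNC = 134.4° gives NC at -29.900° from the x-axis; with |NC| = 22.4, C = (25.772, -29.572). Then |WC| = |C − W| = 39.227.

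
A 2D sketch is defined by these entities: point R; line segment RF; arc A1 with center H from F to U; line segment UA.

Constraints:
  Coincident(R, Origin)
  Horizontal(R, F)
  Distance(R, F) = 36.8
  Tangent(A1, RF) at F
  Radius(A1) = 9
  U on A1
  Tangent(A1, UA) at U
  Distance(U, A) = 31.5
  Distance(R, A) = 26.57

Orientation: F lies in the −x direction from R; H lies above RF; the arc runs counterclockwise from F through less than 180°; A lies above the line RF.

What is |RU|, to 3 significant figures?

30.5

Checks: ∠(HF, FR) = 90.00° ✓; |HF| = 9.000 ✓; |HU| = 9.000 ✓; ∠(HU, UA) = 90.00° ✓; |UA| = 31.50 ✓; |RA| = 26.57 ✓.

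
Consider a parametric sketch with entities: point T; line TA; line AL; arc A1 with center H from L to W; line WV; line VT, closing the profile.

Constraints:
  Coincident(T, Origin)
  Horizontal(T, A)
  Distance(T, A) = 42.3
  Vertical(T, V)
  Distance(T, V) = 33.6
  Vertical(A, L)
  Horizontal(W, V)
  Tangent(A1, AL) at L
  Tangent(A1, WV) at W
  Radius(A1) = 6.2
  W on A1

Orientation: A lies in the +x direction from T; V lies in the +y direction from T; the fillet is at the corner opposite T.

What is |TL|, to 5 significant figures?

50.399

T is at the origin; TA is horizontal with |TA| = 42.3 and A on the +x side, so A = (42.300, 0.0000). TV is vertical with |TV| = 33.6 and V on the +y side, so V = (0.0000, 33.600). The virtual corner opposite T is at (42.300, 33.600). The tangent condition forces HL to be normal to AL and A1 meets WV tangentially, so HW is at right angles to WV, with radius 6.2, so the center H sits 6.2 in from both sides at H = (36.100, 27.400). That places the tangent points at L = (42.300, 27.400) on AL and W = (36.100, 33.600) on WV. Then |TL| = |L − T| = 50.399.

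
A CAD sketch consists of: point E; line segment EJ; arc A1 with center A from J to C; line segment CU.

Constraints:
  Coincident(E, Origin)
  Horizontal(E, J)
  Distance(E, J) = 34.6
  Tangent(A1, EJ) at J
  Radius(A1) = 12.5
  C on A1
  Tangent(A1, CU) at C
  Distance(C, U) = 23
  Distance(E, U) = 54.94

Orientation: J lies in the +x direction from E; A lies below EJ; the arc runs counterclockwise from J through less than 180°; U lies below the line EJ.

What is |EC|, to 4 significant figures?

32.21

E is at the origin; EJ is horizontal with |EJ| = 34.6 and J on the +x side, so J = (34.60, 0.000). Tangency of A1 to EJ means the radius AJ is perpendicular to EJ, so A = J + (0, -12.5) = (34.60, -12.50). Since AC ⟂ CU (tangency), |AU| = √(12.5² + 23.0²) = 26.18 regardless of where C sits on A1. So U lies on both circle(E, 54.94) and circle(A, 26.18); the below-EJ intersection is U = (39.47, -38.22). C is the foot of the tangent from U: C = (24.92, -20.41).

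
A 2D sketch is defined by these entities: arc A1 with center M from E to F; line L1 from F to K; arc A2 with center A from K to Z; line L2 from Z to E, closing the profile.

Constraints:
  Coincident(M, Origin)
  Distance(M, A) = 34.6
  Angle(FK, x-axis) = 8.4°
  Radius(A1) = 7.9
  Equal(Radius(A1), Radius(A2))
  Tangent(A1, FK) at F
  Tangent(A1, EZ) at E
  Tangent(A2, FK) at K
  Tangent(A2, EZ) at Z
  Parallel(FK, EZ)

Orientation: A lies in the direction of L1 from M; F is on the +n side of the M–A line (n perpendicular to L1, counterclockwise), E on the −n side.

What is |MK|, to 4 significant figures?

35.49

The slot axis is L1's direction at 8.4°, so u = (cos 8.4°, sin 8.4°) = (0.9893, 0.1461) and n = (−sin 8.4°, cos 8.4°) = (-0.1461, 0.9893). M is at the origin and A lies 34.6 along u from M, so A = 34.6·u = (34.23, 5.054). Tangency of A1 to both parallel lines with radius 7.9 puts F and E at M ± 7.9·n: F = (-1.154, 7.815), E = (1.154, -7.815). Equal radii place K and Z the same way about A: K = A + 7.9·n = (33.07, 12.87), Z = A − 7.9·n = (35.38, -2.761). Then |MK| = |K − M| = 35.49.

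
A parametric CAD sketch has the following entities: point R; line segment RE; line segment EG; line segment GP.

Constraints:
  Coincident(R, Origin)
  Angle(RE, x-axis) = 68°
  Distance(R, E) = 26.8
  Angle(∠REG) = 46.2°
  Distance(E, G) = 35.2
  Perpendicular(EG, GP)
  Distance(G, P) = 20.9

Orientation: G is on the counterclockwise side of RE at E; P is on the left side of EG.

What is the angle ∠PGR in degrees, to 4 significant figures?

40.72°

∠REG = 46.2°, so EG runs at 68.0° + (180° − 46.2°) = 201.8° from the x-axis; with |EG| = 35.2, G = E + 35.2·(cos 201.8°, sin 201.8°) = (-22.64, 11.78). The perpendicularity gives GP at right angles to EG; with |GP| = 20.9 on the left of EG, P = G + 20.9·(0.3714, -0.9285) = (-14.88, -7.629). Then cos ∠PGR = GP·GR / (|GP||GR|), giving 40.72°.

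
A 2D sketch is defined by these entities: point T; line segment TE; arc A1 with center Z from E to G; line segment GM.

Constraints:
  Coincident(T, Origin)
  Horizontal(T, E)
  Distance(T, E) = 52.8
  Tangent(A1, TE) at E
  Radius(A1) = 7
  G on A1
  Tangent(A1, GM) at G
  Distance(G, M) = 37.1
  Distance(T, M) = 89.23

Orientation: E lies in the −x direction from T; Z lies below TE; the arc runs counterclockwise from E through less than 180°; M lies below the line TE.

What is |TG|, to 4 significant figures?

57.45

T is at the origin; TE is horizontal with |TE| = 52.8 and E on the −x side, so E = (-52.80, 0.000). Tangency of A1 to TE means the radius ZE is perpendicular to TE, so Z = E + (0, -7) = (-52.80, -7.000). Since ZG ⟂ GM (tangency), |ZM| = √(7.0² + 37.1²) = 37.75 regardless of where G sits on A1. So M lies on both circle(T, 89.23) and circle(Z, 37.75); the below-TE intersection is M = (-85.28, -26.24). G is the foot of the tangent from M: G = (-57.42, -1.743).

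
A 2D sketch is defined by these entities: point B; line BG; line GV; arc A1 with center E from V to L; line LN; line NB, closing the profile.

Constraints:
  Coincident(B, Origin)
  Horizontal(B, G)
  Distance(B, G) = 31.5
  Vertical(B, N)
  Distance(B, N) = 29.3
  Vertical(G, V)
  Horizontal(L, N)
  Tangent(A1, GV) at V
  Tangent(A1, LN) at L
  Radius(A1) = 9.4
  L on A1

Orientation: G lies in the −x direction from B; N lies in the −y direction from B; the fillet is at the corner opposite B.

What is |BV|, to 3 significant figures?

37.3

The virtual corner opposite B is at (-31.5, -29.3). Tangency of A1 to GV means the radius EV is perpendicular to GV and the tangent condition forces EL to be normal to LN, with radius 9.4, so the center E sits 9.4 in from both sides at E = (-22.1, -19.9). That places the tangent points at V = (-31.5, -19.9) on GV and L = (-22.1, -29.3) on LN. Then |BV| = |V − B| = 37.3.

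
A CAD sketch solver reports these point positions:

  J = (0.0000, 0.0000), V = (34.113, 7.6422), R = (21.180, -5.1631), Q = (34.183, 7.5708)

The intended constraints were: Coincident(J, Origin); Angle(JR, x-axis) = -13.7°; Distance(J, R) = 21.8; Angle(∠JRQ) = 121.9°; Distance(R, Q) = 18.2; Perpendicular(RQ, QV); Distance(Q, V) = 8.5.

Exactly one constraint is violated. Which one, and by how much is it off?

Distance(Q, V) = 8.5 — off by 8.40.

J = (0.00, 0.00) ✓; JR at -13.70° ✓; |JR| = 21.80 ✓; ∠JRQ = 121.9° ✓; |RQ| = 18.20 ✓; ∠(RQ, QV) = 90.03° ✓; |QV| = 0.09999 ✗.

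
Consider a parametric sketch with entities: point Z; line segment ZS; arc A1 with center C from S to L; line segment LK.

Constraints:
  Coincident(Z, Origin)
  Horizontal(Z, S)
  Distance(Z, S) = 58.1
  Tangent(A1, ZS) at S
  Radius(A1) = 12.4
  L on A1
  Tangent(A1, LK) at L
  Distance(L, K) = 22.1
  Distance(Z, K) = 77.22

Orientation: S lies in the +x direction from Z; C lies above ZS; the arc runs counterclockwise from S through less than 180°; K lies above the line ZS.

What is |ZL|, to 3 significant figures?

71.7

Z is at the origin; Z and S share the same y with |ZS| = 58.1 and S on the +x side, so S = (58.1, 0.00). The tangent condition forces CS to be normal to ZS, so C = S + (0, 12.4) = (58.1, 12.4). Since CL ⟂ LK (tangency), |CK| = √(12.4² + 22.1²) = 25.3 regardless of where L sits on A1. So K lies on both circle(Z, 77.22) and circle(C, 25.3); the above-ZS intersection is K = (68.6, 35.5). L is the foot of the tangent from K: L = (70.5, 13.4).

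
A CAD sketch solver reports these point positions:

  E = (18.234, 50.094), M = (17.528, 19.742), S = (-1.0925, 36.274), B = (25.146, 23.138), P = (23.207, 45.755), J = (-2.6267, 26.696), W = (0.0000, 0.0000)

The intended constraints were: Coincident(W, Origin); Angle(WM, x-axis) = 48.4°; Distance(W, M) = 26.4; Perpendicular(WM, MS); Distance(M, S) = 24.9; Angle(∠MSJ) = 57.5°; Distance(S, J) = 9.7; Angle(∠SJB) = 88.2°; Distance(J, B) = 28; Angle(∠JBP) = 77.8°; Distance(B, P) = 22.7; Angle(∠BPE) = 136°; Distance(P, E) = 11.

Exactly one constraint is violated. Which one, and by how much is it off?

Distance(P, E) = 11 — off by 4.40.

W = (0.00, 0.00) ✓; WM at 48.40° ✓; |WM| = 26.40 ✓; ∠(WM, MS) = 90.00° ✓; |MS| = 24.90 ✓; ∠MSJ = 57.50° ✓; |SJ| = 9.700 ✓; ∠SJB = 88.20° ✓; |JB| = 28.00 ✓; ∠JBP = 77.80° ✓; |BP| = 22.70 ✓; ∠BPE = 136.0° ✓; |PE| = 6.600 ✗.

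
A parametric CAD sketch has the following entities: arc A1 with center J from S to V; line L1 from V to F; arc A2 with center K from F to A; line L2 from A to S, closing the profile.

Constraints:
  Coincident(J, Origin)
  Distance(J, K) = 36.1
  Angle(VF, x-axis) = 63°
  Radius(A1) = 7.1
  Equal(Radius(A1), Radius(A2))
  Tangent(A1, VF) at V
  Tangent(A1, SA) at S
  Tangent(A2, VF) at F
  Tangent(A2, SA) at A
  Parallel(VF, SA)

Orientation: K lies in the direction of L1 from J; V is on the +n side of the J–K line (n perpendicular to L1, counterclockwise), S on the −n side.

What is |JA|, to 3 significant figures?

36.8

The slot axis is L1's direction at 63.0°, so u = (cos 63.0°, sin 63.0°) = (0.454, 0.891) and n = (−sin 63.0°, cos 63.0°) = (-0.891, 0.454). J is at the origin and K lies 36.1 along u from J, so K = 36.1·u = (16.4, 32.2). Tangency of A1 to both parallel lines with radius 7.1 puts V and S at J ± 7.1·n: V = (-6.33, 3.22), S = (6.33, -3.22). Equal radii place F and A the same way about K: F = K + 7.1·n = (10.1, 35.4), A = K − 7.1·n = (22.7, 28.9). Then |JA| = |A − J| = 36.8.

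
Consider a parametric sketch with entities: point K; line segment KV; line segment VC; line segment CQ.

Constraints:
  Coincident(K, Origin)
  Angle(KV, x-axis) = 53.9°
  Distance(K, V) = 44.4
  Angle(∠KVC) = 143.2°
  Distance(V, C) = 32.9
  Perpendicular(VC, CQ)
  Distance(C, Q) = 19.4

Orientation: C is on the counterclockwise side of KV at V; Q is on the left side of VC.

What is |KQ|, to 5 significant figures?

68.830

K is at the origin; KV runs at 53.9° with length 44.4, so V = 44.4·(cos 53.9°, sin 53.9°) = (26.160, 35.875). ∠KVC = 143.2°, so VC runs at 53.9° + (180° − 143.2°) = 90.700° from the x-axis; with |VC| = 32.9, C = V + 32.9·(cos 90.700°, sin 90.700°) = (25.758, 68.772). VC is perpendicular to CQ; with |CQ| = 19.4 on the left of VC, Q = C + 19.4·(-0.99993, -0.012217) = (6.3598, 68.535). Then |KQ| = |Q − K| = 68.830.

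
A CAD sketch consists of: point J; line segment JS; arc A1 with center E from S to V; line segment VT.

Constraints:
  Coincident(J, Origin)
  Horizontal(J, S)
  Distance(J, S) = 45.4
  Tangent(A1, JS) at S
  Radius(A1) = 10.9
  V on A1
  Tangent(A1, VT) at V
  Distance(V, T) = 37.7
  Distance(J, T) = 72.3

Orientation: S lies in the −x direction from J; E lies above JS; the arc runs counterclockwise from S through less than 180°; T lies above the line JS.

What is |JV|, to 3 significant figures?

39.0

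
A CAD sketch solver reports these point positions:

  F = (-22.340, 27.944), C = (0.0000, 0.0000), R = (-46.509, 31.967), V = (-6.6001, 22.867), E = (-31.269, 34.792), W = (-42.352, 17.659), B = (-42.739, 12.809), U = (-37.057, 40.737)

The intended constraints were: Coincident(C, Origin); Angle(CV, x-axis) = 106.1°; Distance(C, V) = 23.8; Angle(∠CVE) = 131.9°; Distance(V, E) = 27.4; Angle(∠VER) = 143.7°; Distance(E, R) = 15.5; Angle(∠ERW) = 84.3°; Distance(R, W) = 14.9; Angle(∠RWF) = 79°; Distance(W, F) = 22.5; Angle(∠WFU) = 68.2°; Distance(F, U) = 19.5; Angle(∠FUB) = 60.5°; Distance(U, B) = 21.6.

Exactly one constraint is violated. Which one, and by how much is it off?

Distance(U, B) = 21.6 — off by 6.90.

C = (0.00, 0.00) ✓; CV at 106.1° ✓; |CV| = 23.80 ✓; ∠CVE = 131.9° ✓; |VE| = 27.40 ✓; ∠VER = 143.7° ✓; |ER| = 15.50 ✓; ∠ERW = 84.30° ✓; |RW| = 14.90 ✓; ∠RWF = 79.00° ✓; |WF| = 22.50 ✓; ∠WFU = 68.20° ✓; |FU| = 19.50 ✓; ∠FUB = 60.50° ✓; |UB| = 28.50 ✗.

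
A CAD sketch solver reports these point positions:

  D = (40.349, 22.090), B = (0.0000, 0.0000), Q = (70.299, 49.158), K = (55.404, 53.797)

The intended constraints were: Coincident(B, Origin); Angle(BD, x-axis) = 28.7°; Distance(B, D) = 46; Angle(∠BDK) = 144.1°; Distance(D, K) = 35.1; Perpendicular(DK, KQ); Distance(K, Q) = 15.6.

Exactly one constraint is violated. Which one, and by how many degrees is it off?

Perpendicular(DK, KQ) — off by 8.10°.

B = (0.00, 0.00) ✓; BD at 28.70° ✓; |BD| = 46.00 ✓; ∠BDK = 144.1° ✓; |DK| = 35.10 ✓; ∠(DK, KQ) = 81.90° ✗; |KQ| = 15.60 ✓.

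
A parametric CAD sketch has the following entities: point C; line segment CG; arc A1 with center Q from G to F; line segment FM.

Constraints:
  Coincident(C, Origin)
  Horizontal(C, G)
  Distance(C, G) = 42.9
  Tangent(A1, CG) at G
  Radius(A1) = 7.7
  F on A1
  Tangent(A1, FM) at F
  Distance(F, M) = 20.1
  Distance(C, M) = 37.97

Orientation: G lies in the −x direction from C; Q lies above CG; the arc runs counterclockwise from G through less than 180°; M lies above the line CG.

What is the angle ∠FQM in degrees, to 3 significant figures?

69.0°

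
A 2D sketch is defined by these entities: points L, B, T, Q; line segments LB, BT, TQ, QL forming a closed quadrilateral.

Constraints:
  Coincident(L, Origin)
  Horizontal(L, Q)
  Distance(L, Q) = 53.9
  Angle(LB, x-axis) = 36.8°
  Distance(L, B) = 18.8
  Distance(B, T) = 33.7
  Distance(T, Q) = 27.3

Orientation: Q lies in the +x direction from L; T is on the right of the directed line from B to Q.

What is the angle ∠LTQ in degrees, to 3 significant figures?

113°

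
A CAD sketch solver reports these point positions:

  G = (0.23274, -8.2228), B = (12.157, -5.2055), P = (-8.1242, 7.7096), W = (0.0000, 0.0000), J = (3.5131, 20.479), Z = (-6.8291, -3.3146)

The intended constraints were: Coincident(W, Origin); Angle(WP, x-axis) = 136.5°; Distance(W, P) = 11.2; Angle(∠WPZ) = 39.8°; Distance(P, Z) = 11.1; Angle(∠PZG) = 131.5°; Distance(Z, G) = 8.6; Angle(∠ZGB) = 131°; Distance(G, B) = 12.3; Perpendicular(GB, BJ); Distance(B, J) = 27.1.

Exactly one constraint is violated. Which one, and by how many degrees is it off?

Perpendicular(GB, BJ) — off by 4.40°.

W = (0.00, 0.00) ✓; WP at 136.5° ✓; |WP| = 11.20 ✓; ∠WPZ = 39.80° ✓; |PZ| = 11.10 ✓; ∠PZG = 131.5° ✓; |ZG| = 8.600 ✓; ∠ZGB = 131.0° ✓; |GB| = 12.30 ✓; ∠(GB, BJ) = 94.40° ✗; |BJ| = 27.10 ✓.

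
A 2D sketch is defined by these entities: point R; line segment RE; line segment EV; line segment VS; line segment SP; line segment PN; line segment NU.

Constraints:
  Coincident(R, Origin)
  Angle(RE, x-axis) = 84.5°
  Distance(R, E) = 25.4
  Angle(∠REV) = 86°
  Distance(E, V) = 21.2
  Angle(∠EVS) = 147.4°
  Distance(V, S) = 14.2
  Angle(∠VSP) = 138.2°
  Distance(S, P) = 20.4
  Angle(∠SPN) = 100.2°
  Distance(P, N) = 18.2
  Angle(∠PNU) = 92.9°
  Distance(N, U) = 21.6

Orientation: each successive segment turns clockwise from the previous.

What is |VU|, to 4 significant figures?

18.75

R is at the origin; RE runs at 84.5° with length 25.4, so E = (2.434, 25.28). ∠REV = 86.0° gives EV at -9.500° from the x-axis; with |EV| = 21.2, V = (23.34, 21.78). ∠EVS = 147.4° gives VS at -42.10° from the x-axis; with |VS| = 14.2, S = (33.88, 12.26). ∠VSP = 138.2° gives SP at -83.90° from the x-axis; with |SP| = 20.4, P = (36.05, -8.020). ∠SPN = 100.2° gives PN at -163.7° from the x-axis; with |PN| = 18.2, N = (18.58, -13.13). ∠PNU = 92.9° gives NU at 109.2° from the x-axis; with |NU| = 21.6, U = (11.48, 7.270). Then |VU| = |U − V| = 18.75.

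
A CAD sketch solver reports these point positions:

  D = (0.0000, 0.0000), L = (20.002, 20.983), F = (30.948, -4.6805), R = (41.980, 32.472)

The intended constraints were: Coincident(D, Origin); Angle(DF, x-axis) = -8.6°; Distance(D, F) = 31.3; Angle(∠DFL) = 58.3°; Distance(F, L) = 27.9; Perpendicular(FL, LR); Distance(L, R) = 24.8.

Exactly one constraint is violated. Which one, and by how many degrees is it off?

Perpendicular(FL, LR) — off by 4.50°.

D = (0.00, 0.00) ✓; DF at -8.600° ✓; |DF| = 31.30 ✓; ∠DFL = 58.30° ✓; |FL| = 27.90 ✓; ∠(FL, LR) = 85.50° ✗; |LR| = 24.80 ✓.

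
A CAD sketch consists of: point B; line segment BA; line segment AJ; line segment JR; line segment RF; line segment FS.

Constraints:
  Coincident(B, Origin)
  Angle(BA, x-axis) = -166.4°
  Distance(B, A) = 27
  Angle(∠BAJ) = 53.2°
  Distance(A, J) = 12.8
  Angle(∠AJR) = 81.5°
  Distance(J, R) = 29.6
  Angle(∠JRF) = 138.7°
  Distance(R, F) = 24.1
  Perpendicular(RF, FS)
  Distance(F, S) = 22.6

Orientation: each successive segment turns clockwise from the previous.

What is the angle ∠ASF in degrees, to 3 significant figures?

98.1°

∠JRF = 138.7° gives RF at -73.0° from the x-axis; with |RF| = 24.1, F = (11.0, -33.2). RF ⟂ FS, so FS runs at -163°; with |FS| = 22.6, S = (-10.6, -39.8). Then cos ∠ASF = SA·SF / (|SA||SF|), giving 98.1°.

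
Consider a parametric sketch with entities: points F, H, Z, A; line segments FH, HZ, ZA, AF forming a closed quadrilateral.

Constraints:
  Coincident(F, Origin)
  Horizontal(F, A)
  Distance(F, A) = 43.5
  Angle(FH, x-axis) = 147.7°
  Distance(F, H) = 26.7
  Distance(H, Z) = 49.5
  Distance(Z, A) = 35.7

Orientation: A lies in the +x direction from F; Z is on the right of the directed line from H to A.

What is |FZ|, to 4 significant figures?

23.79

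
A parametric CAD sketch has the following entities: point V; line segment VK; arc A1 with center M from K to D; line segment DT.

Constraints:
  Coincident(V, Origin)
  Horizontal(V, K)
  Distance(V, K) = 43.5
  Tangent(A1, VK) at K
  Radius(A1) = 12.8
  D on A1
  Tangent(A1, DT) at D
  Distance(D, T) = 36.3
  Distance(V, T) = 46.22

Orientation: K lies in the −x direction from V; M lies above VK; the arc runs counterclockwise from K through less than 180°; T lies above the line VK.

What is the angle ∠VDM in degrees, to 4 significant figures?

174.1°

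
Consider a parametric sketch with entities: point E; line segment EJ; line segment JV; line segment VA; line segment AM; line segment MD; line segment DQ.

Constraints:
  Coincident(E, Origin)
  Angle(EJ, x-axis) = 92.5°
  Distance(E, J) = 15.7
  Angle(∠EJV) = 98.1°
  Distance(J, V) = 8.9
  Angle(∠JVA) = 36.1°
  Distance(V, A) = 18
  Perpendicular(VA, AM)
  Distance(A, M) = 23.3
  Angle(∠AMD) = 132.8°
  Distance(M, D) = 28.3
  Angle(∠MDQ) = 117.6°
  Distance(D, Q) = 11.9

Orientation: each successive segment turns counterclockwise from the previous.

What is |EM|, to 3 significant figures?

29.3

E is at the origin; EJ runs at 92.5° with length 15.7, so J = (-0.685, 15.7). ∠EJV = 98.1° gives JV at 174° from the x-axis; with |JV| = 8.9, V = (-9.54, 16.6). ∠JVA = 36.1° gives VA at -41.7° from the x-axis; with |VA| = 18.0, A = (3.90, 4.58). The perpendicularity gives AM at right angles to VA, so AM runs at 48.3°; with |AM| = 23.3, M = (19.4, 22.0). Then |EM| = |M − E| = 29.3.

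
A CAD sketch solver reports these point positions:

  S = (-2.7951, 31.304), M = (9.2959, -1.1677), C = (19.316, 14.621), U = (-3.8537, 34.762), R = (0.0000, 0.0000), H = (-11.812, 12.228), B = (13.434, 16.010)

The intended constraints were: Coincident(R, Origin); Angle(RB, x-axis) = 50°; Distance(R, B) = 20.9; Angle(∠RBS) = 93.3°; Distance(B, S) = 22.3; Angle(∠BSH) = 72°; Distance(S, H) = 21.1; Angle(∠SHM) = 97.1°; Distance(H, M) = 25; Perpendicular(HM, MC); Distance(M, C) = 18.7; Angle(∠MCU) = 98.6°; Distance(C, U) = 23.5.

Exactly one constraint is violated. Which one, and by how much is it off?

Distance(C, U) = 23.5 — off by 7.20.

R = (0.00, 0.00) ✓; RB at 50.00° ✓; |RB| = 20.90 ✓; ∠RBS = 93.30° ✓; |BS| = 22.30 ✓; ∠BSH = 72.00° ✓; |SH| = 21.10 ✓; ∠SHM = 97.10° ✓; |HM| = 25.00 ✓; ∠(HM, MC) = 90.00° ✓; |MC| = 18.70 ✓; ∠MCU = 98.60° ✓; |CU| = 30.70 ✗.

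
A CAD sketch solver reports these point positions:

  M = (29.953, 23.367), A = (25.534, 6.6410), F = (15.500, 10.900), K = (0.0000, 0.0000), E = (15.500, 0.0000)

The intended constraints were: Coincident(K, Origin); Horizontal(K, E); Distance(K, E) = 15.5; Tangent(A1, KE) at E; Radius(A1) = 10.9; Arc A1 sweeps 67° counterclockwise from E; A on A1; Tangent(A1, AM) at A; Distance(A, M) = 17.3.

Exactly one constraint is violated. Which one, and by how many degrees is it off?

Tangent(A1, AM) at A — off by 8.20°.

K = (0.00, 0.00) ✓; K.y = 0.00, E.y = 0.00 ✓; |KE| = 15.50 ✓; ∠(FE, EK) = 90.00° ✓; |FE| = 10.90 ✓; bearing(F→A) − bearing(F→E) = 67.00° ✓; |FA| = 10.90 ✓; ∠(FA, AM) = 81.80° ✗; |AM| = 17.30 ✓.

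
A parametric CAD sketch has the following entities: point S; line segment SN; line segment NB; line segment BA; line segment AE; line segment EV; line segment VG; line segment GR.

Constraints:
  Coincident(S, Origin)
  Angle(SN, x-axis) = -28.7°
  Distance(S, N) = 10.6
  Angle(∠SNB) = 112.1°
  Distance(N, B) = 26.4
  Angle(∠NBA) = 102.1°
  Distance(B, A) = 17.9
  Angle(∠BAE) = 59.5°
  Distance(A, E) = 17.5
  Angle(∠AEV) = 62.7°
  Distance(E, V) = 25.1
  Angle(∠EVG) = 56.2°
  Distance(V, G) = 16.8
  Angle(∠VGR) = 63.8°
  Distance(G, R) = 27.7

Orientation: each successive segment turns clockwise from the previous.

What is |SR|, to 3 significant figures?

13.5

S is at the origin; SN runs at -28.7° with length 10.6, so N = (9.30, -5.09). ∠SNB = 112.1° gives NB at -96.6° from the x-axis; with |NB| = 26.4, B = (6.26, -31.3). ∠NBA = 102.1° gives BA at -174° from the x-axis; with |BA| = 17.9, A = (-11.6, -33.0). ∠BAE = 59.5° gives AE at 65.0° from the x-axis; with |AE| = 17.5, E = (-4.16, -17.2). ∠AEV = 62.7° gives EV at -52.3° from the x-axis; with |EV| = 25.1, V = (11.2, -37.0). ∠EVG = 56.2° gives VG at -176° from the x-axis; with |VG| = 16.8, G = (-5.57, -38.2). ∠VGR = 63.8° gives GR at 67.7° from the x-axis; with |GR| = 27.7, R = (4.94, -12.5). Then |SR| = |R − S| = 13.5.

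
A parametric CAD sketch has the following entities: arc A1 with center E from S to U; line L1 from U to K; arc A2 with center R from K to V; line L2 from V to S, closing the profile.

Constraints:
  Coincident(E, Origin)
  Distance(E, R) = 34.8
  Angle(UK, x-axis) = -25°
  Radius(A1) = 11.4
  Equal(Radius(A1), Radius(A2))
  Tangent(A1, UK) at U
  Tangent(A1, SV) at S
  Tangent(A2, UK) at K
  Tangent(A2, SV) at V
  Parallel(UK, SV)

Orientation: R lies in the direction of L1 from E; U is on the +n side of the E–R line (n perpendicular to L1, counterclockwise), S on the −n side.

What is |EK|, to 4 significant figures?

36.62

The slot axis is L1's direction at -25.0°, so u = (cos -25.0°, sin -25.0°) = (0.9063, -0.4226) and n = (−sin -25.0°, cos -25.0°) = (0.4226, 0.9063). E is at the origin and R lies 34.8 along u from E, so R = 34.8·u = (31.54, -14.71). Tangency of A1 to both parallel lines with radius 11.4 puts U and S at E ± 11.4·n: U = (4.818, 10.33), S = (-4.818, -10.33). Equal radii place K and V the same way about R: K = R + 11.4·n = (36.36, -4.375), V = R − 11.4·n = (26.72, -25.04). Then |EK| = |K − E| = 36.62.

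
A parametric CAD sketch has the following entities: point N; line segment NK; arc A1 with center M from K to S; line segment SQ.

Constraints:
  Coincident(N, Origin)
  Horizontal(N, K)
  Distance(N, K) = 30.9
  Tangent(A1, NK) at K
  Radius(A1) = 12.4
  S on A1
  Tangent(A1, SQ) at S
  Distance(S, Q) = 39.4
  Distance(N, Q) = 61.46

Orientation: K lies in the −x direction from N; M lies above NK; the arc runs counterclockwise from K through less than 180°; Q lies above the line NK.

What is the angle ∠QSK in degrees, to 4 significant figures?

127.0°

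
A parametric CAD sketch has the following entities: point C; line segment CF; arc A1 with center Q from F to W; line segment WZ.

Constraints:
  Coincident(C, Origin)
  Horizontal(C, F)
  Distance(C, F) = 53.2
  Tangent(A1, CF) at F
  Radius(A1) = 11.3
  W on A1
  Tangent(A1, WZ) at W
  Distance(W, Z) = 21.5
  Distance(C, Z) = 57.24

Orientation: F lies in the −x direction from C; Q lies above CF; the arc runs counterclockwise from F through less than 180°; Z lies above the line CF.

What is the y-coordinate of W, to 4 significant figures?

13.23

Checks: |QW| = 11.30 ✓; ∠(QW, WZ) = 90.00° ✓; |WZ| = 21.50 ✓; |CZ| = 57.24 ✓.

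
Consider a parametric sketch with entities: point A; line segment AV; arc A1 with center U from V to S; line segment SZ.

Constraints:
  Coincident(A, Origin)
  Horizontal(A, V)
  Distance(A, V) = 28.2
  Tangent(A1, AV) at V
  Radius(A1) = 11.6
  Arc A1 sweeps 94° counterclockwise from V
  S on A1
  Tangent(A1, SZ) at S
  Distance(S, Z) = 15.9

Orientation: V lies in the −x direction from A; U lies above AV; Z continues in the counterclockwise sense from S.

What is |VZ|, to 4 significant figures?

30.14

A is at the origin; A and V share the same y with |AV| = 28.2 and V on the −x side, so V = (-28.20, 0.000). Since A1 is tangent to AV there, UV ⟂ AV, so U = V + (0, 11.6) = (-28.20, 11.60). On A1, V sits at bearing -90° from U; a 94° counterclockwise sweep puts S at bearing 4°, so S = U + 11.6·(cos 4°, sin 4°) = (-16.63, 12.41). The tangent condition forces US to be normal to SZ, so SZ runs along (−sin 4°, cos 4°); with |SZ| = 15.9, Z = (-17.74, 28.27). Then |VZ| = |Z − V| = 30.14.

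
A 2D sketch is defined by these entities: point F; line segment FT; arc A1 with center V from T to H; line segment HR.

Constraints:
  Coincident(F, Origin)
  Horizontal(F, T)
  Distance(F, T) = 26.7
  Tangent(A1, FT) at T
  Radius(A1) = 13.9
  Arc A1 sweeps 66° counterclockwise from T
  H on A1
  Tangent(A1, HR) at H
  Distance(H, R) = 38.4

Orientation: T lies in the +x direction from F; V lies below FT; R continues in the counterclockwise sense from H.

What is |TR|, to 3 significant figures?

51.8

On A1, T sits at bearing 90° from V; a 66° counterclockwise sweep puts H at bearing 156°, so H = V + 13.9·(cos 156°, sin 156°) = (14.0, -8.25). A1 meets HR tangentially, so VH is at right angles to HR, so HR runs along (−sin 156°, cos 156°); with |HR| = 38.4, R = (-1.62, -43.3). Then |TR| = |R − T| = 51.8.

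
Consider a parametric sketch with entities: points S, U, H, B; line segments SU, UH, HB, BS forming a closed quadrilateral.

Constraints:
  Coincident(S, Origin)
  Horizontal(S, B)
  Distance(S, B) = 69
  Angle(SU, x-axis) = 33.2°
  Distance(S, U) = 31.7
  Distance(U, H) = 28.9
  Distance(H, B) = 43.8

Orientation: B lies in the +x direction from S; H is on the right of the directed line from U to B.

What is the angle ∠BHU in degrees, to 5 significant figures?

75.163°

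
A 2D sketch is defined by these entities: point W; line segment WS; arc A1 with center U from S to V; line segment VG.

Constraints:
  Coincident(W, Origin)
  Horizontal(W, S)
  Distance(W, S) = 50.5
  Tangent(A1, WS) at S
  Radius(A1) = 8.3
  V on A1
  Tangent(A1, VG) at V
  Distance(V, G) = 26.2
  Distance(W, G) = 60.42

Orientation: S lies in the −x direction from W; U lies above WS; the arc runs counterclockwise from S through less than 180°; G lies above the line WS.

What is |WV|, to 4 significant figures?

43.67

W is at the origin; W and S share the same y with |WS| = 50.5 and S on the −x side, so S = (-50.50, 0.000). A1 meets WS tangentially, so US is at right angles to WS, so U = S + (0, 8.3) = (-50.50, 8.300). Since UV ⟂ VG (tangency), |UG| = √(8.3² + 26.2²) = 27.48 regardless of where V sits on A1. So G lies on both circle(W, 60.42) and circle(U, 27.48); the above-WS intersection is G = (-48.73, 35.73). V is the foot of the tangent from G: V = (-42.44, 10.29).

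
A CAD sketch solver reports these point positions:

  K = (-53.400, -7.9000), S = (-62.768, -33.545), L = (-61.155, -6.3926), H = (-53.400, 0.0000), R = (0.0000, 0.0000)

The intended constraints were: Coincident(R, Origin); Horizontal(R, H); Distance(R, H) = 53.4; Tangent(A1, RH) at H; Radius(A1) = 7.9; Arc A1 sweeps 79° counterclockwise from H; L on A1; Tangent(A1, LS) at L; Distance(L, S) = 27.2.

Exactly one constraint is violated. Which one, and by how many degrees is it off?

Tangent(A1, LS) at L — off by 7.60°.

R = (0.00, 0.00) ✓; R.y = 0.00, H.y = 0.00 ✓; |RH| = 53.40 ✓; ∠(KH, HR) = 90.00° ✓; |KH| = 7.900 ✓; bearing(K→L) − bearing(K→H) = 79.00° ✓; |KL| = 7.900 ✓; ∠(KL, LS) = 82.40° ✗; |LS| = 27.20 ✓.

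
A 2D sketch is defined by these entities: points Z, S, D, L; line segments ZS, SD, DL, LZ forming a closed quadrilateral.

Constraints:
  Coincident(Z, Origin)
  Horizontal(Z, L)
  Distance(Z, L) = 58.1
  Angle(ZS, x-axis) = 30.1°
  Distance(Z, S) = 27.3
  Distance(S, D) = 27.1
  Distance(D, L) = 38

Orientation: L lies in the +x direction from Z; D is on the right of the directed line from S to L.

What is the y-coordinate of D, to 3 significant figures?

-13.4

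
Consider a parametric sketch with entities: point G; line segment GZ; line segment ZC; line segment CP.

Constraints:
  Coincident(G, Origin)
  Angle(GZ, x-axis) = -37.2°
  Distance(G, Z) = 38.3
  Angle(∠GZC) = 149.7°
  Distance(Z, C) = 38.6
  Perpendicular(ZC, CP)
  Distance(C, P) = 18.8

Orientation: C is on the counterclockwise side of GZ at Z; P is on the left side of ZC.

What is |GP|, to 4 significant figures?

71.67

G is at the origin; GZ runs at -37.2° with length 38.3, so Z = 38.3·(cos -37.2°, sin -37.2°) = (30.51, -23.16). ∠GZC = 149.7°, so ZC runs at -37.2° + (180° − 149.7°) = -6.900° from the x-axis; with |ZC| = 38.6, C = Z + 38.6·(cos -6.900°, sin -6.900°) = (68.83, -27.79). The perpendicularity gives CP at right angles to ZC; with |CP| = 18.8 on the left of ZC, P = C + 18.8·(0.1201, 0.9928) = (71.09, -9.130). Then |GP| = |P − G| = 71.67.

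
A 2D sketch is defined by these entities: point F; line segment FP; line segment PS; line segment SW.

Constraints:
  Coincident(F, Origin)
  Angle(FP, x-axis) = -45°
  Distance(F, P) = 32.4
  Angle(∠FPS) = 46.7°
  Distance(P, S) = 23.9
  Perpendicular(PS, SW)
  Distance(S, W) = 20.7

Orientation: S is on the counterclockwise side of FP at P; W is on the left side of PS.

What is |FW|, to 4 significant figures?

3.334

∠FPS = 46.7°, so PS runs at -45.0° + (180° − 46.7°) = 88.30° from the x-axis; with |PS| = 23.9, S = P + 23.9·(cos 88.30°, sin 88.30°) = (23.62, 0.9792). PS is perpendicular to SW; with |SW| = 20.7 on the left of PS, W = S + 20.7·(-0.9996, 0.02967) = (2.928, 1.593). Then |FW| = |W − F| = 3.334.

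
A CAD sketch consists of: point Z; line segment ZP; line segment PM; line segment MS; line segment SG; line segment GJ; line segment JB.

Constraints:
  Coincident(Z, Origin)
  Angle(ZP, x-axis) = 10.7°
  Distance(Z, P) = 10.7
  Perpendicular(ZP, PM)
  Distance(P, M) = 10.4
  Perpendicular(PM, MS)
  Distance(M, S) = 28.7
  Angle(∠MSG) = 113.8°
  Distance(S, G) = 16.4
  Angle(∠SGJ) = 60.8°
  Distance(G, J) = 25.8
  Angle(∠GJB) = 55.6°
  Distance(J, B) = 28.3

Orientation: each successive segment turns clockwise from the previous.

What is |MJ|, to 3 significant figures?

15.8

∠MSG = 113.8° gives SG at 124° from the x-axis; with |SG| = 16.4, G = (-25.0, -0.0455). ∠SGJ = 60.8° gives GJ at 5.30° from the x-axis; with |GJ| = 25.8, J = (0.645, 2.34). Then |MJ| = |J − M| = 15.8.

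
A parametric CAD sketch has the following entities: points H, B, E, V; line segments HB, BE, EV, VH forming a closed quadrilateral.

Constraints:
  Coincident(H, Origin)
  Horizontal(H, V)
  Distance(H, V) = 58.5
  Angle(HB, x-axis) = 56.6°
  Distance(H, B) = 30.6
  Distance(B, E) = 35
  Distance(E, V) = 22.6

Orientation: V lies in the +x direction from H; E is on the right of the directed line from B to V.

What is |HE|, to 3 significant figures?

36.4

Checks: |BE| = 35.00 ✓; |EV| = 22.60 ✓.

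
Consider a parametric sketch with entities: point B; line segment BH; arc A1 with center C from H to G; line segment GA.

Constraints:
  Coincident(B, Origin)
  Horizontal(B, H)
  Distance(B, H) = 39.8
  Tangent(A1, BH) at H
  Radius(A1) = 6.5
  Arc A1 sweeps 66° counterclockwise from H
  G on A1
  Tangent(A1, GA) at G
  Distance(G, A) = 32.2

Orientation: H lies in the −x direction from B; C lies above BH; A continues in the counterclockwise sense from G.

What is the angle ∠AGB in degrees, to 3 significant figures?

72.5°

On A1, H sits at bearing -90° from C; a 66° counterclockwise sweep puts G at bearing -24°, so G = C + 6.5·(cos -24°, sin -24°) = (-33.9, 3.86). The tangent condition forces CG to be normal to GA, so GA runs along (−sin -24°, cos -24°); with |GA| = 32.2, A = (-20.8, 33.3). Then cos ∠AGB = GA·GB / (|GA||GB|), giving 72.5°.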